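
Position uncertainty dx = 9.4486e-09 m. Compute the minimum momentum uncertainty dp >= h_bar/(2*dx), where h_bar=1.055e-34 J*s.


dp = h_bar / (2 * dx)
= 1.055e-34 / (2 * 9.4486e-09)
= 1.055e-34 / 1.8897e-08
= 5.5828e-27 kg*m/s

5.5828e-27


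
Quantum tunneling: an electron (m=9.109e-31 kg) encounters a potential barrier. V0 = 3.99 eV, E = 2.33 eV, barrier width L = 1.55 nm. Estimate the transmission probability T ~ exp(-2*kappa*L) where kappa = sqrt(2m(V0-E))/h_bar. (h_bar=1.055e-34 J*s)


V0 - E = 1.66 eV = 2.6593e-19 J
kappa = sqrt(2 * m * (V0-E)) / h_bar
= sqrt(2 * 9.109e-31 * 2.6593e-19) / 1.055e-34
= 6.5976e+09 /m
2*kappa*L = 2 * 6.5976e+09 * 1.55e-9
= 20.4524
T = exp(-20.4524) = 1.311062e-09

1.311062e-09


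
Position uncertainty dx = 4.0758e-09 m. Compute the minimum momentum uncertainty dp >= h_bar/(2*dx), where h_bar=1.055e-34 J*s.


dp = h_bar / (2 * dx)
= 1.055e-34 / (2 * 4.0758e-09)
= 1.055e-34 / 8.1516e-09
= 1.2942e-26 kg*m/s

1.2942e-26


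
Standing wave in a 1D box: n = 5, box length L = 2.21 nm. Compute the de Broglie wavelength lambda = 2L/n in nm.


lambda = 2L / n
= 2 * 2.21 / 5
= 4.42 / 5
= 0.884 nm

0.884


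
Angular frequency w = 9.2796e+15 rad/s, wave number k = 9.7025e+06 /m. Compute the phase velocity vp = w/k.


vp = w / k
= 9.2796e+15 / 9.7025e+06
= 9.5641e+08 m/s

9.5641e+08


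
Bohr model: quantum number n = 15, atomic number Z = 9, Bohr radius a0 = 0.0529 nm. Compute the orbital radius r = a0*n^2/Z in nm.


r = a0 * n^2 / Z
= 0.0529 * 15^2 / 9
= 0.0529 * 225 / 9
= 1.3225 nm

1.3225


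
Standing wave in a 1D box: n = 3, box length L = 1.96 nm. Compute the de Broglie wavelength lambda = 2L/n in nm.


lambda = 2L / n
= 2 * 1.96 / 3
= 3.92 / 3
= 1.3067 nm

1.3067


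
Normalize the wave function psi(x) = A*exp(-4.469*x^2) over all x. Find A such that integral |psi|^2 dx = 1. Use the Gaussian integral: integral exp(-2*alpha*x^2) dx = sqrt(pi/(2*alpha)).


integral |psi|^2 dx = A^2 * sqrt(pi/(2*alpha)) = 1
A^2 = sqrt(2*alpha/pi)
= sqrt(2 * 4.469 / pi)
= 1.686729
A = sqrt(1.686729)
= 1.2987

1.2987


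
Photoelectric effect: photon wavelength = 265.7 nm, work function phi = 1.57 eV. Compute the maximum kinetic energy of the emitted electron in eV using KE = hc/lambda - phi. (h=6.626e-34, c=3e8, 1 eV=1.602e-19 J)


E_photon = hc / lambda
= (6.626e-34)(3e8) / (265.7e-9)
= 7.4814e-19 J
= 4.67 eV
KE = E_photon - phi
= 4.67 - 1.57
= 3.1 eV

3.1


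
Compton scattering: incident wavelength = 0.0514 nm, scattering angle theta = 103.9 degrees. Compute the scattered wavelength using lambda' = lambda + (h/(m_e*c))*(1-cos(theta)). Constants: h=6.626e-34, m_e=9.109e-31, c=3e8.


Compton wavelength: h/(m_e*c) = 2.4247e-12 m
d_lambda = 2.4247e-12 * (1 - cos(103.9 deg))
= 2.4247e-12 * 1.240228
= 3.0072e-12 m = 0.003007 nm
lambda' = 0.0514 + 0.003007
= 0.054407 nm

0.054407


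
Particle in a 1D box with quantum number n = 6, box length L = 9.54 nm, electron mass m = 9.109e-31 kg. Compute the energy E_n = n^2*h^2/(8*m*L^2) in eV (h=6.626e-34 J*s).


E = n^2 * h^2 / (8 * m * L^2)
= 6^2 * (6.626e-34)^2 / (8 * 9.109e-31 * (9.54e-9)^2)
= 36 * 4.3904e-67 / (8 * 9.109e-31 * 9.1012e-17)
= 2.3831e-20 J
= 0.1488 eV

0.1488


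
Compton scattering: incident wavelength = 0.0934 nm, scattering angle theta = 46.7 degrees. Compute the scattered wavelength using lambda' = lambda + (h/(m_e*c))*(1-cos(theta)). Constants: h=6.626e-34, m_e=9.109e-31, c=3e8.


Compton wavelength: h/(m_e*c) = 2.4247e-12 m
d_lambda = 2.4247e-12 * (1 - cos(46.7 deg))
= 2.4247e-12 * 0.314182
= 7.6180e-13 m = 0.000762 nm
lambda' = 0.0934 + 0.000762
= 0.094162 nm

0.094162


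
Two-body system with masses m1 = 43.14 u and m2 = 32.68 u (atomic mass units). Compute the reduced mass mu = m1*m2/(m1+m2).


mu = m1 * m2 / (m1 + m2)
= 43.14 * 32.68 / (43.14 + 32.68)
= 1409.8152 / 75.82
= 18.5942 u

18.5942


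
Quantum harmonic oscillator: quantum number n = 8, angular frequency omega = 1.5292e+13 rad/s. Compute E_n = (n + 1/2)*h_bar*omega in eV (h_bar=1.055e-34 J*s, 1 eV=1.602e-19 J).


E = (n + 1/2) * h_bar * omega
= (8 + 0.5) * 1.055e-34 * 1.5292e+13
= 8.5 * 1.6133e-21
= 1.3713e-20 J
= 0.0856 eV

0.0856


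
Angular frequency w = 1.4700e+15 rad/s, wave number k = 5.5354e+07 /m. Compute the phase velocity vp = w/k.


vp = w / k
= 1.4700e+15 / 5.5354e+07
= 2.6556e+07 m/s

2.6556e+07


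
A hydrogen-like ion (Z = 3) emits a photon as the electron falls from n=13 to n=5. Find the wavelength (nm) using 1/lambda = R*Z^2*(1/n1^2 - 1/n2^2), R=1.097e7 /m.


1/lambda = R * Z^2 * (1/n1^2 - 1/n2^2)
= 1.097e7 * 3^2 * (1/5^2 - 1/13^2)
= 1.097e7 * 9 * (0.04 - 0.005917)
= 3.3650e+06 /m
lambda = 1 / 3.3650e+06
= 297.1769 nm

297.1769


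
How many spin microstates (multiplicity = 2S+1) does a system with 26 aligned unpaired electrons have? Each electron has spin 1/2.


Total spin S = N * (1/2) = 26 * 0.5 = 13.0
Spin multiplicity = 2S + 1
= 2 * 13.0 + 1
= 27

27


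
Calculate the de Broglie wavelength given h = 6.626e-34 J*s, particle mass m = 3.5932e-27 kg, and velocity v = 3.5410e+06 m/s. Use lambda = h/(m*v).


lambda = h / (m * v)
= 6.626e-34 / (3.5932e-27 * 3.5410e+06)
= 6.626e-34 / 1.2724e-20
= 5.2077e-14 m

5.2077e-14


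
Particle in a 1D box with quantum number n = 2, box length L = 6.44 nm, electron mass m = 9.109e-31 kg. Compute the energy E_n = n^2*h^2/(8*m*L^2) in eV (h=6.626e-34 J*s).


E = n^2 * h^2 / (8 * m * L^2)
= 2^2 * (6.626e-34)^2 / (8 * 9.109e-31 * (6.44e-9)^2)
= 4 * 4.3904e-67 / (8 * 9.109e-31 * 4.1474e-17)
= 5.8107e-21 J
= 0.0363 eV

0.0363


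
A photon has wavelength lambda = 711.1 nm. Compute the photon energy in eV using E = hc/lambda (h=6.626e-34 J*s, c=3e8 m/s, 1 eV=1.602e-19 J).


E = hc / lambda
= (6.626e-34)(3e8) / (711.1e-9)
= 1.9878e-25 / 7.1110e-07
= 2.7954e-19 J
Converting to eV: 2.7954e-19 / 1.602e-19
= 1.7449 eV

1.7449


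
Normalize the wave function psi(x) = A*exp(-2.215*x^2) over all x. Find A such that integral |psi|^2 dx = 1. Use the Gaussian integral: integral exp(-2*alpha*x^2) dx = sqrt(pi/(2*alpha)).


integral |psi|^2 dx = A^2 * sqrt(pi/(2*alpha)) = 1
A^2 = sqrt(2*alpha/pi)
= sqrt(2 * 2.215 / pi)
= 1.187482
A = sqrt(1.187482)
= 1.0897

1.0897


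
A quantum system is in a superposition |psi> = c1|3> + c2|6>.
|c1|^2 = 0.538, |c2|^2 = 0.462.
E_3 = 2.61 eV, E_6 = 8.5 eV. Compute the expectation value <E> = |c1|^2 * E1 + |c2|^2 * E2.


<E> = |c1|^2 * E1 + |c2|^2 * E2
= 0.538 * 2.61 + 0.462 * 8.5
= 1.4042 + 3.927
= 5.3312 eV

5.3312


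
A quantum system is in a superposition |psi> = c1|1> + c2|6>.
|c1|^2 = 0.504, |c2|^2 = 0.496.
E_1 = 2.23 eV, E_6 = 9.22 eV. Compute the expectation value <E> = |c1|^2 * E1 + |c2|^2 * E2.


<E> = |c1|^2 * E1 + |c2|^2 * E2
= 0.504 * 2.23 + 0.496 * 9.22
= 1.1239 + 4.5731
= 5.697 eV

5.697


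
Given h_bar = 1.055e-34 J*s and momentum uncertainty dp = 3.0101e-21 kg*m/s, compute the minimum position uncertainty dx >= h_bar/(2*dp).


dx = h_bar / (2 * dp)
= 1.055e-34 / (2 * 3.0101e-21)
= 1.055e-34 / 6.0202e-21
= 1.7524e-14 m

1.7524e-14


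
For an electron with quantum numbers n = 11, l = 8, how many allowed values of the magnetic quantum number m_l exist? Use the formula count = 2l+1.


m_l ranges from -l to +l in integer steps
So m_l goes from -8 to +8
Count = 2l + 1 = 2*8 + 1
= 17

17


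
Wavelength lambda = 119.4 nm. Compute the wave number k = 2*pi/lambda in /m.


k = 2 * pi / lambda
= 6.2832 / (119.4e-9)
= 6.2832 / 1.1940e-07
= 5.2623e+07 /m

5.2623e+07


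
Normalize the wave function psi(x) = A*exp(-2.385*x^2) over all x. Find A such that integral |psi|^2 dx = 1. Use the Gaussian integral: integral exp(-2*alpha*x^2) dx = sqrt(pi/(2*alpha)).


integral |psi|^2 dx = A^2 * sqrt(pi/(2*alpha)) = 1
A^2 = sqrt(2*alpha/pi)
= sqrt(2 * 2.385 / pi)
= 1.232209
A = sqrt(1.232209)
= 1.11

1.11


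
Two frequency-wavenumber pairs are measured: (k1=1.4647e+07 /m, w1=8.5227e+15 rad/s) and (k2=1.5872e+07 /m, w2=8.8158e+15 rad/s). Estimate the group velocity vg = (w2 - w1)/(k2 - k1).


vg = (w2 - w1) / (k2 - k1)
= (8.8158e+15 - 8.5227e+15) / (1.5872e+07 - 1.4647e+07)
= 2.9310e+14 / 1.2250e+06
= 2.3927e+08 m/s

2.3927e+08


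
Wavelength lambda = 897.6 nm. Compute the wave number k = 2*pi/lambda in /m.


k = 2 * pi / lambda
= 6.2832 / (897.6e-9)
= 6.2832 / 8.9760e-07
= 7.0000e+06 /m

7.0000e+06


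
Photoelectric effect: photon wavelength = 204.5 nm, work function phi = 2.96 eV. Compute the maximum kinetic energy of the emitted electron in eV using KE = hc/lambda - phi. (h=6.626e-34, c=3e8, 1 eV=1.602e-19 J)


E_photon = hc / lambda
= (6.626e-34)(3e8) / (204.5e-9)
= 9.7203e-19 J
= 6.0676 eV
KE = E_photon - phi
= 6.0676 - 2.96
= 3.1076 eV

3.1076


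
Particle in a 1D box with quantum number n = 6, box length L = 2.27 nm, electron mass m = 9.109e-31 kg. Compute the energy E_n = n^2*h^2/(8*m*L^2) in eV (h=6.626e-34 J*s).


E = n^2 * h^2 / (8 * m * L^2)
= 6^2 * (6.626e-34)^2 / (8 * 9.109e-31 * (2.27e-9)^2)
= 36 * 4.3904e-67 / (8 * 9.109e-31 * 5.1529e-18)
= 4.2091e-19 J
= 2.6274 eV

2.6274


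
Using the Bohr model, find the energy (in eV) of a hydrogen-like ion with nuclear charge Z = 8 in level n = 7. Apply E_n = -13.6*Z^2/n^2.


E_n = -13.6 * Z^2 / n^2
= -13.6 * 8^2 / 7^2
= -13.6 * 64 / 49
= -17.7633 eV

-17.7633


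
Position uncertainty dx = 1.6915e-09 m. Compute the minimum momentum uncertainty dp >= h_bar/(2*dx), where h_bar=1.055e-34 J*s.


dp = h_bar / (2 * dx)
= 1.055e-34 / (2 * 1.6915e-09)
= 1.055e-34 / 3.3830e-09
= 3.1185e-26 kg*m/s

3.1185e-26


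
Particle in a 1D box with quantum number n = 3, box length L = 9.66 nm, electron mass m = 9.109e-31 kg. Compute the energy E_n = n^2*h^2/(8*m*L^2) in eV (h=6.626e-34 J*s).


E = n^2 * h^2 / (8 * m * L^2)
= 3^2 * (6.626e-34)^2 / (8 * 9.109e-31 * (9.66e-9)^2)
= 9 * 4.3904e-67 / (8 * 9.109e-31 * 9.3316e-17)
= 5.8107e-21 J
= 0.0363 eV

0.0363


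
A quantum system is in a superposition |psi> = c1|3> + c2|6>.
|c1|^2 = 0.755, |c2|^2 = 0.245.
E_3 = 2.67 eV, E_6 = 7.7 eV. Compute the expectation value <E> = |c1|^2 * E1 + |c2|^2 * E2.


<E> = |c1|^2 * E1 + |c2|^2 * E2
= 0.755 * 2.67 + 0.245 * 7.7
= 2.0158 + 1.8865
= 3.9024 eV

3.9024


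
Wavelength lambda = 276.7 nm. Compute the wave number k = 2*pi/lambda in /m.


k = 2 * pi / lambda
= 6.2832 / (276.7e-9)
= 6.2832 / 2.7670e-07
= 2.2708e+07 /m

2.2708e+07


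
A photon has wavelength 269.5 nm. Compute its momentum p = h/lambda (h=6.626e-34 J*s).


p = h / lambda
= 6.626e-34 / (269.5e-9)
= 6.626e-34 / 2.6950e-07
= 2.4586e-27 kg*m/s

2.4586e-27


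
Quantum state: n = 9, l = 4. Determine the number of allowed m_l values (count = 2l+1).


m_l ranges from -l to +l in integer steps
So m_l goes from -4 to +4
Count = 2l + 1 = 2*4 + 1
= 9

9


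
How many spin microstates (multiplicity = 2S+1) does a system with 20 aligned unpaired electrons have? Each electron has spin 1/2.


Total spin S = N * (1/2) = 20 * 0.5 = 10.0
Spin multiplicity = 2S + 1
= 2 * 10.0 + 1
= 21

21


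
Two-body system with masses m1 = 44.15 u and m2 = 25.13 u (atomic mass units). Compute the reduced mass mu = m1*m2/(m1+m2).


mu = m1 * m2 / (m1 + m2)
= 44.15 * 25.13 / (44.15 + 25.13)
= 1109.4895 / 69.28
= 16.0146 u

16.0146


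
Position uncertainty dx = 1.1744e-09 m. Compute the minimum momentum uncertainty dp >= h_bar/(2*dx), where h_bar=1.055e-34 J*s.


dp = h_bar / (2 * dx)
= 1.055e-34 / (2 * 1.1744e-09)
= 1.055e-34 / 2.3488e-09
= 4.4917e-26 kg*m/s

4.4917e-26


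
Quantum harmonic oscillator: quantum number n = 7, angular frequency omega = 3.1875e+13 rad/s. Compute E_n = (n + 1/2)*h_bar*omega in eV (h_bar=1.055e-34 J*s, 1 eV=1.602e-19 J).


E = (n + 1/2) * h_bar * omega
= (7 + 0.5) * 1.055e-34 * 3.1875e+13
= 7.5 * 3.3628e-21
= 2.5221e-20 J
= 0.1574 eV

0.1574


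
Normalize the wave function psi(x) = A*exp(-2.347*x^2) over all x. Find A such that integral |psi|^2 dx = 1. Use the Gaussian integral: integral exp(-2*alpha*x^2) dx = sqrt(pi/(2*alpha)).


integral |psi|^2 dx = A^2 * sqrt(pi/(2*alpha)) = 1
A^2 = sqrt(2*alpha/pi)
= sqrt(2 * 2.347 / pi)
= 1.222353
A = sqrt(1.222353)
= 1.1056

1.1056


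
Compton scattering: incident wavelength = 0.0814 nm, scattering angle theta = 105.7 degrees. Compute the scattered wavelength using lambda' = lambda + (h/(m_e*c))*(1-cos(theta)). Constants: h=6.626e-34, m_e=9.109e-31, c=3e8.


Compton wavelength: h/(m_e*c) = 2.4247e-12 m
d_lambda = 2.4247e-12 * (1 - cos(105.7 deg))
= 2.4247e-12 * 1.2706
= 3.0808e-12 m = 0.003081 nm
lambda' = 0.0814 + 0.003081
= 0.084481 nm

0.084481


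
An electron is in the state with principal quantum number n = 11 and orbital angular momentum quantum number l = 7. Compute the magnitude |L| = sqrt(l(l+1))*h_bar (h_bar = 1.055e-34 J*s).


L = sqrt(l*(l+1)) * h_bar
= sqrt(7 * 8) * 1.055e-34
= sqrt(56) * 1.055e-34
= 7.4833 * 1.055e-34
= 7.8949e-34 J*s

7.8949e-34


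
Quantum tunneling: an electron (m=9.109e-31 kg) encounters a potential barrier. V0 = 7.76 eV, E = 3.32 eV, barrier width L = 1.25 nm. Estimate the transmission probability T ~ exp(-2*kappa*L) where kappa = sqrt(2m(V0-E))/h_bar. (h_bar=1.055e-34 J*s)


V0 - E = 4.44 eV = 7.1129e-19 J
kappa = sqrt(2 * m * (V0-E)) / h_bar
= sqrt(2 * 9.109e-31 * 7.1129e-19) / 1.055e-34
= 1.0790e+10 /m
2*kappa*L = 2 * 1.0790e+10 * 1.25e-9
= 26.9749
T = exp(-26.9749) = 1.927207e-12

1.927207e-12


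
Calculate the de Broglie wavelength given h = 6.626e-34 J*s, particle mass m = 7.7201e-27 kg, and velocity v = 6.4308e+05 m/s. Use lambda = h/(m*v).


lambda = h / (m * v)
= 6.626e-34 / (7.7201e-27 * 6.4308e+05)
= 6.626e-34 / 4.9646e-21
= 1.3346e-13 m

1.3346e-13


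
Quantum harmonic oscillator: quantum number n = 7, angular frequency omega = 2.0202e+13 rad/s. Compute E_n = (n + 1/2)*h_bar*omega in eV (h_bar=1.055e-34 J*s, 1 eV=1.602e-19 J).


E = (n + 1/2) * h_bar * omega
= (7 + 0.5) * 1.055e-34 * 2.0202e+13
= 7.5 * 2.1313e-21
= 1.5985e-20 J
= 0.0998 eV

0.0998


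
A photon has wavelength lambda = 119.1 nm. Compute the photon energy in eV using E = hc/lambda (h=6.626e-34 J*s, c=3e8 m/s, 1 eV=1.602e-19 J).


E = hc / lambda
= (6.626e-34)(3e8) / (119.1e-9)
= 1.9878e-25 / 1.1910e-07
= 1.6690e-18 J
Converting to eV: 1.6690e-18 / 1.602e-19
= 10.4183 eV

10.4183


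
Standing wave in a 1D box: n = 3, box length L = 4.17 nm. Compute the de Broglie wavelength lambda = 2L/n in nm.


lambda = 2L / n
= 2 * 4.17 / 3
= 8.34 / 3
= 2.78 nm

2.78


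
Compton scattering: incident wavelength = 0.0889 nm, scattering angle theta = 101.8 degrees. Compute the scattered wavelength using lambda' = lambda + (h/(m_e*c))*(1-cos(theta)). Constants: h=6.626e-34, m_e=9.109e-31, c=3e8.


Compton wavelength: h/(m_e*c) = 2.4247e-12 m
d_lambda = 2.4247e-12 * (1 - cos(101.8 deg))
= 2.4247e-12 * 1.204496
= 2.9206e-12 m = 0.002921 nm
lambda' = 0.0889 + 0.002921
= 0.091821 nm

0.091821


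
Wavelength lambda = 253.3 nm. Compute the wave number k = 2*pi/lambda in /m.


k = 2 * pi / lambda
= 6.2832 / (253.3e-9)
= 6.2832 / 2.5330e-07
= 2.4805e+07 /m

2.4805e+07


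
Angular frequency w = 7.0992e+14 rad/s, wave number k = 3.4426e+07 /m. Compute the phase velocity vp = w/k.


vp = w / k
= 7.0992e+14 / 3.4426e+07
= 2.0622e+07 m/s

2.0622e+07


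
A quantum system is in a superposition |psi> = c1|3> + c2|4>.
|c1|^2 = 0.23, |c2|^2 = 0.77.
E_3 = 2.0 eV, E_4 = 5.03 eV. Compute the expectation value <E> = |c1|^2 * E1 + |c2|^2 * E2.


<E> = |c1|^2 * E1 + |c2|^2 * E2
= 0.23 * 2.0 + 0.77 * 5.03
= 0.46 + 3.8731
= 4.3331 eV

4.3331


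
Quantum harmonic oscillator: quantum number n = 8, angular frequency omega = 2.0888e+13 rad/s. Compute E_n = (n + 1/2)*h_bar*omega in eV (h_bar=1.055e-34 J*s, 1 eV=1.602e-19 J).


E = (n + 1/2) * h_bar * omega
= (8 + 0.5) * 1.055e-34 * 2.0888e+13
= 8.5 * 2.2037e-21
= 1.8731e-20 J
= 0.1169 eV

0.1169


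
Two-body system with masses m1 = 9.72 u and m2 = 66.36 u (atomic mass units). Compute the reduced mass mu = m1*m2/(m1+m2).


mu = m1 * m2 / (m1 + m2)
= 9.72 * 66.36 / (9.72 + 66.36)
= 645.0192 / 76.08
= 8.4782 u

8.4782


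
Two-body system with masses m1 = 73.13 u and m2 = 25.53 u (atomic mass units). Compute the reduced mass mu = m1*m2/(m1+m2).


mu = m1 * m2 / (m1 + m2)
= 73.13 * 25.53 / (73.13 + 25.53)
= 1867.0089 / 98.66
= 18.9237 u

18.9237


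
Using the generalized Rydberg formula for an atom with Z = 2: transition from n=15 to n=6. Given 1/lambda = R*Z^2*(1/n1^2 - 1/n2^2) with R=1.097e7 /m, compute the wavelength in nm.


1/lambda = R * Z^2 * (1/n1^2 - 1/n2^2)
= 1.097e7 * 2^2 * (1/6^2 - 1/15^2)
= 1.097e7 * 4 * (0.027778 - 0.004444)
= 1.0239e+06 /m
lambda = 1 / 1.0239e+06
= 976.6897 nm

976.6897


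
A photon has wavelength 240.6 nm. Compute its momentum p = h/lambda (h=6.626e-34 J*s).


p = h / lambda
= 6.626e-34 / (240.6e-9)
= 6.626e-34 / 2.4060e-07
= 2.7539e-27 kg*m/s

2.7539e-27


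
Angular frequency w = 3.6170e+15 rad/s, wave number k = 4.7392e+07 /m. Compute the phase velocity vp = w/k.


vp = w / k
= 3.6170e+15 / 4.7392e+07
= 7.6321e+07 m/s

7.6321e+07


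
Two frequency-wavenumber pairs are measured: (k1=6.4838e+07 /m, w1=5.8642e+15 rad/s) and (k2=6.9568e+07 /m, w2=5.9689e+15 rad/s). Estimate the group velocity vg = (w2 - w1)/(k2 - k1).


vg = (w2 - w1) / (k2 - k1)
= (5.9689e+15 - 5.8642e+15) / (6.9568e+07 - 6.4838e+07)
= 1.0470e+14 / 4.7300e+06
= 2.2135e+07 m/s

2.2135e+07


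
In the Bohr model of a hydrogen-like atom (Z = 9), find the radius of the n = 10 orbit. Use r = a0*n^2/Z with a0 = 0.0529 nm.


r = a0 * n^2 / Z
= 0.0529 * 10^2 / 9
= 0.0529 * 100 / 9
= 0.5878 nm

0.5878


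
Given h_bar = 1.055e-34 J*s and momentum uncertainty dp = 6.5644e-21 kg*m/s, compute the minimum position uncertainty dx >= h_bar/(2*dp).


dx = h_bar / (2 * dp)
= 1.055e-34 / (2 * 6.5644e-21)
= 1.055e-34 / 1.3129e-20
= 8.0358e-15 m

8.0358e-15


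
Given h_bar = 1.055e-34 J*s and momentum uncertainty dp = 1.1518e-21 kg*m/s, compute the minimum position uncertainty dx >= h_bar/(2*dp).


dx = h_bar / (2 * dp)
= 1.055e-34 / (2 * 1.1518e-21)
= 1.055e-34 / 2.3036e-21
= 4.5798e-14 m

4.5798e-14


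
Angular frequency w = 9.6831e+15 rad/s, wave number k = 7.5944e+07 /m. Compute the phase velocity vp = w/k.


vp = w / k
= 9.6831e+15 / 7.5944e+07
= 1.2750e+08 m/s

1.2750e+08


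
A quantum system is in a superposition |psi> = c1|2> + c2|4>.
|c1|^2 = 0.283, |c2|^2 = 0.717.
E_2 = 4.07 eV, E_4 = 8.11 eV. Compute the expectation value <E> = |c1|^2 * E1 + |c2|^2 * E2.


<E> = |c1|^2 * E1 + |c2|^2 * E2
= 0.283 * 4.07 + 0.717 * 8.11
= 1.1518 + 5.8149
= 6.9667 eV

6.9667


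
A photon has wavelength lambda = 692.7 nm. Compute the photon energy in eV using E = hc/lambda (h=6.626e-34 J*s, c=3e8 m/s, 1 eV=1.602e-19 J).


E = hc / lambda
= (6.626e-34)(3e8) / (692.7e-9)
= 1.9878e-25 / 6.9270e-07
= 2.8696e-19 J
Converting to eV: 2.8696e-19 / 1.602e-19
= 1.7913 eV

1.7913


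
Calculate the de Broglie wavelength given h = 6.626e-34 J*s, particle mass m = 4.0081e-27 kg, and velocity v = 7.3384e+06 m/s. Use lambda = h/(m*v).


lambda = h / (m * v)
= 6.626e-34 / (4.0081e-27 * 7.3384e+06)
= 6.626e-34 / 2.9413e-20
= 2.2527e-14 m

2.2527e-14


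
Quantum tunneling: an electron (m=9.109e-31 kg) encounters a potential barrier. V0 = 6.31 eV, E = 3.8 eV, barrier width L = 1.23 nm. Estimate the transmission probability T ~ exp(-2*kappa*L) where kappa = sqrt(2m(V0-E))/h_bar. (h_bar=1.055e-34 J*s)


V0 - E = 2.51 eV = 4.0210e-19 J
kappa = sqrt(2 * m * (V0-E)) / h_bar
= sqrt(2 * 9.109e-31 * 4.0210e-19) / 1.055e-34
= 8.1127e+09 /m
2*kappa*L = 2 * 8.1127e+09 * 1.23e-9
= 19.9573
T = exp(-19.9573) = 2.151137e-09

2.151137e-09


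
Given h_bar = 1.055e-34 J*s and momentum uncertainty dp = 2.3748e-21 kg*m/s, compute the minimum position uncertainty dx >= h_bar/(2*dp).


dx = h_bar / (2 * dp)
= 1.055e-34 / (2 * 2.3748e-21)
= 1.055e-34 / 4.7496e-21
= 2.2212e-14 m

2.2212e-14


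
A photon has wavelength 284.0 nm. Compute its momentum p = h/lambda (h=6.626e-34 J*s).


p = h / lambda
= 6.626e-34 / (284.0e-9)
= 6.626e-34 / 2.8400e-07
= 2.3331e-27 kg*m/s

2.3331e-27


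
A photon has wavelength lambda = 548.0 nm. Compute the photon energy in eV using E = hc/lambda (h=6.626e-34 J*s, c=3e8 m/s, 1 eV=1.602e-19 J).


E = hc / lambda
= (6.626e-34)(3e8) / (548.0e-9)
= 1.9878e-25 / 5.4800e-07
= 3.6274e-19 J
Converting to eV: 3.6274e-19 / 1.602e-19
= 2.2643 eV

2.2643


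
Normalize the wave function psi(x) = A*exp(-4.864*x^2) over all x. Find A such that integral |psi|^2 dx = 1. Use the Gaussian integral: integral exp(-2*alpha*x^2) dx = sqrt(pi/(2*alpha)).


integral |psi|^2 dx = A^2 * sqrt(pi/(2*alpha)) = 1
A^2 = sqrt(2*alpha/pi)
= sqrt(2 * 4.864 / pi)
= 1.759693
A = sqrt(1.759693)
= 1.3265

1.3265


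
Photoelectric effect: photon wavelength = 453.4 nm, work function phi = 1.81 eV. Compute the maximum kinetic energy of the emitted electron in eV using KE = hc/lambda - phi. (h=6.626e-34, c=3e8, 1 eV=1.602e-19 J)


E_photon = hc / lambda
= (6.626e-34)(3e8) / (453.4e-9)
= 4.3842e-19 J
= 2.7367 eV
KE = E_photon - phi
= 2.7367 - 1.81
= 0.9267 eV

0.9267


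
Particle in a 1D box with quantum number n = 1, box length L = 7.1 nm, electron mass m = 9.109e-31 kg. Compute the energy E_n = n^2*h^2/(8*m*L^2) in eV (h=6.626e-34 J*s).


E = n^2 * h^2 / (8 * m * L^2)
= 1^2 * (6.626e-34)^2 / (8 * 9.109e-31 * (7.1e-9)^2)
= 1 * 4.3904e-67 / (8 * 9.109e-31 * 5.0410e-17)
= 1.1952e-21 J
= 0.0075 eV

0.0075


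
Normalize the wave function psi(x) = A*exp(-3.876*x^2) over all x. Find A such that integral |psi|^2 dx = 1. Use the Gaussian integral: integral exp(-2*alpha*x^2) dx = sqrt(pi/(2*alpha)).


integral |psi|^2 dx = A^2 * sqrt(pi/(2*alpha)) = 1
A^2 = sqrt(2*alpha/pi)
= sqrt(2 * 3.876 / pi)
= 1.57084
A = sqrt(1.57084)
= 1.2533

1.2533


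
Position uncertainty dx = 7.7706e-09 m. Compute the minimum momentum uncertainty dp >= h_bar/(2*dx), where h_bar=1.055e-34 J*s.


dp = h_bar / (2 * dx)
= 1.055e-34 / (2 * 7.7706e-09)
= 1.055e-34 / 1.5541e-08
= 6.7884e-27 kg*m/s

6.7884e-27


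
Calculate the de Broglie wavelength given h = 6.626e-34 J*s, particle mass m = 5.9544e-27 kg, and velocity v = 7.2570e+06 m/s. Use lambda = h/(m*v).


lambda = h / (m * v)
= 6.626e-34 / (5.9544e-27 * 7.2570e+06)
= 6.626e-34 / 4.3211e-20
= 1.5334e-14 m

1.5334e-14


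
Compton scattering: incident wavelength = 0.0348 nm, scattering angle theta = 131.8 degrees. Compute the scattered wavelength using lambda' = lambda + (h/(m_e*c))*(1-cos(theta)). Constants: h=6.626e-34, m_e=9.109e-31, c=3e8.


Compton wavelength: h/(m_e*c) = 2.4247e-12 m
d_lambda = 2.4247e-12 * (1 - cos(131.8 deg))
= 2.4247e-12 * 1.666532
= 4.0409e-12 m = 0.004041 nm
lambda' = 0.0348 + 0.004041
= 0.038841 nm

0.038841


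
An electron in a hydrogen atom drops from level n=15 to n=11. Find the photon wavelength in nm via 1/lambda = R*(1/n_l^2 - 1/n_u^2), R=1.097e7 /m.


1/lambda = R * (1/n_l^2 - 1/n_u^2)
= 1.097e7 * (1/11^2 - 1/15^2)
= 1.097e7 * (0.008264 - 0.004444)
= 1.097e7 * 0.00382
= 4.1906e+04 /m
lambda = 1 / 4.1906e+04 = 23863.1583 nm

23863.1583


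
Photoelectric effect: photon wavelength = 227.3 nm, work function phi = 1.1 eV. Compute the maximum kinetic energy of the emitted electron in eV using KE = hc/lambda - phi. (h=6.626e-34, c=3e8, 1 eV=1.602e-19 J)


E_photon = hc / lambda
= (6.626e-34)(3e8) / (227.3e-9)
= 8.7453e-19 J
= 5.459 eV
KE = E_photon - phi
= 5.459 - 1.1
= 4.359 eV

4.359


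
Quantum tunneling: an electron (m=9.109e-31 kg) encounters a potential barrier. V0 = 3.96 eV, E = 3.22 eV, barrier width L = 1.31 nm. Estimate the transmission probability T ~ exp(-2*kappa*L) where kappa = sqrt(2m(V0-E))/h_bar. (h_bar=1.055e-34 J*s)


V0 - E = 0.74 eV = 1.1855e-19 J
kappa = sqrt(2 * m * (V0-E)) / h_bar
= sqrt(2 * 9.109e-31 * 1.1855e-19) / 1.055e-34
= 4.4050e+09 /m
2*kappa*L = 2 * 4.4050e+09 * 1.31e-9
= 11.5411
T = exp(-11.5411) = 9.722421e-06

9.722421e-06


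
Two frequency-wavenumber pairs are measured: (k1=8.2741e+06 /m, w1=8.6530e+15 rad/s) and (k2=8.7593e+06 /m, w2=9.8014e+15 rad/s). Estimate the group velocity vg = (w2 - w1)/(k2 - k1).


vg = (w2 - w1) / (k2 - k1)
= (9.8014e+15 - 8.6530e+15) / (8.7593e+06 - 8.2741e+06)
= 1.1484e+15 / 4.8520e+05
= 2.3669e+09 m/s

2.3669e+09


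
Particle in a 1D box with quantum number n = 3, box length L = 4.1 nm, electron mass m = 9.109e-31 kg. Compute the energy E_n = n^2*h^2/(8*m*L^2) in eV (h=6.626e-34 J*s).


E = n^2 * h^2 / (8 * m * L^2)
= 3^2 * (6.626e-34)^2 / (8 * 9.109e-31 * (4.1e-9)^2)
= 9 * 4.3904e-67 / (8 * 9.109e-31 * 1.6810e-17)
= 3.2256e-20 J
= 0.2014 eV

0.2014


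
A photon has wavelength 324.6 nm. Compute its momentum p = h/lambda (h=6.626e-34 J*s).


p = h / lambda
= 6.626e-34 / (324.6e-9)
= 6.626e-34 / 3.2460e-07
= 2.0413e-27 kg*m/s

2.0413e-27


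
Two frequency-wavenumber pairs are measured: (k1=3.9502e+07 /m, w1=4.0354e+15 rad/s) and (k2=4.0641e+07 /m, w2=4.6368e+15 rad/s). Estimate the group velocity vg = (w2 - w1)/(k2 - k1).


vg = (w2 - w1) / (k2 - k1)
= (4.6368e+15 - 4.0354e+15) / (4.0641e+07 - 3.9502e+07)
= 6.0140e+14 / 1.1390e+06
= 5.2801e+08 m/s

5.2801e+08


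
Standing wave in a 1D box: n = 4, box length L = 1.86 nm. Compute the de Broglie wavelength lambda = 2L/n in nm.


lambda = 2L / n
= 2 * 1.86 / 4
= 3.72 / 4
= 0.93 nm

0.93


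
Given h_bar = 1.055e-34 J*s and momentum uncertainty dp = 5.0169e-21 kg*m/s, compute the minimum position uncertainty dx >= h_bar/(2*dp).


dx = h_bar / (2 * dp)
= 1.055e-34 / (2 * 5.0169e-21)
= 1.055e-34 / 1.0034e-20
= 1.0514e-14 m

1.0514e-14


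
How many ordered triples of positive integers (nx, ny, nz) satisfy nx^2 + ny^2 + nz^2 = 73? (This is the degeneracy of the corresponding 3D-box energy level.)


Enumerate all (nx, ny, nz) with nx^2 + ny^2 + nz^2 = 73:
(1,6,6)
(6,1,6)
(6,6,1)
Total degeneracy = 3

3


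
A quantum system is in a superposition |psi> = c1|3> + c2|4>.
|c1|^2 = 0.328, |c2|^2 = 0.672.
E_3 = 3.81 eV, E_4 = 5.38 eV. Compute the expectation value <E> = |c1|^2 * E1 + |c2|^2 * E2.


<E> = |c1|^2 * E1 + |c2|^2 * E2
= 0.328 * 3.81 + 0.672 * 5.38
= 1.2497 + 3.6154
= 4.865 eV

4.865


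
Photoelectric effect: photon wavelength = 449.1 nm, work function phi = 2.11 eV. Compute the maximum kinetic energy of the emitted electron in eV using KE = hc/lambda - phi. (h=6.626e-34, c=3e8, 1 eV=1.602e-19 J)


E_photon = hc / lambda
= (6.626e-34)(3e8) / (449.1e-9)
= 4.4262e-19 J
= 2.7629 eV
KE = E_photon - phi
= 2.7629 - 2.11
= 0.6529 eV

0.6529


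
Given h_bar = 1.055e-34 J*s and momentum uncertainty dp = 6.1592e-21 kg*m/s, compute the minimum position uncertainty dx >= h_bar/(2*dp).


dx = h_bar / (2 * dp)
= 1.055e-34 / (2 * 6.1592e-21)
= 1.055e-34 / 1.2318e-20
= 8.5644e-15 m

8.5644e-15


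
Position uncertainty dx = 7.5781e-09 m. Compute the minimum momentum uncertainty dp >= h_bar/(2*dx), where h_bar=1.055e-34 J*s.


dp = h_bar / (2 * dx)
= 1.055e-34 / (2 * 7.5781e-09)
= 1.055e-34 / 1.5156e-08
= 6.9608e-27 kg*m/s

6.9608e-27


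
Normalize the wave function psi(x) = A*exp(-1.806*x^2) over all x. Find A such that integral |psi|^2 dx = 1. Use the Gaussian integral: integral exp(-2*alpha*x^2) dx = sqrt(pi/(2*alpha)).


integral |psi|^2 dx = A^2 * sqrt(pi/(2*alpha)) = 1
A^2 = sqrt(2*alpha/pi)
= sqrt(2 * 1.806 / pi)
= 1.072257
A = sqrt(1.072257)
= 1.0355

1.0355


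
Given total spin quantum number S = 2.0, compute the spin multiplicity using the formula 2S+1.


Spin multiplicity = 2S + 1
= 2 * 2.0 + 1
= 4.0 + 1
= 5

5


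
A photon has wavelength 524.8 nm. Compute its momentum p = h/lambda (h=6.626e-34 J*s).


p = h / lambda
= 6.626e-34 / (524.8e-9)
= 6.626e-34 / 5.2480e-07
= 1.2626e-27 kg*m/s

1.2626e-27


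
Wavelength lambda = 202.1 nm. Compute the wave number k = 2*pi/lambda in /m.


k = 2 * pi / lambda
= 6.2832 / (202.1e-9)
= 6.2832 / 2.0210e-07
= 3.1089e+07 /m

3.1089e+07


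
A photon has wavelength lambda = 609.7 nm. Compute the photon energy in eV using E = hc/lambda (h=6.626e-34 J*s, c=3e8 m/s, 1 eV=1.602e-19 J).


E = hc / lambda
= (6.626e-34)(3e8) / (609.7e-9)
= 1.9878e-25 / 6.0970e-07
= 3.2603e-19 J
Converting to eV: 3.2603e-19 / 1.602e-19
= 2.0351 eV

2.0351


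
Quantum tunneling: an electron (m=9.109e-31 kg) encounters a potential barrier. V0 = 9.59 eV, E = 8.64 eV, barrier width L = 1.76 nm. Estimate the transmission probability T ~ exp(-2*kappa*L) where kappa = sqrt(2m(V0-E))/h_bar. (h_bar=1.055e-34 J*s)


V0 - E = 0.95 eV = 1.5219e-19 J
kappa = sqrt(2 * m * (V0-E)) / h_bar
= sqrt(2 * 9.109e-31 * 1.5219e-19) / 1.055e-34
= 4.9910e+09 /m
2*kappa*L = 2 * 4.9910e+09 * 1.76e-9
= 17.5685
T = exp(-17.5685) = 2.344856e-08

2.344856e-08


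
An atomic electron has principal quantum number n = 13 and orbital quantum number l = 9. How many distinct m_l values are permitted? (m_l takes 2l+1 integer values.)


m_l ranges from -l to +l in integer steps
So m_l goes from -9 to +9
Count = 2l + 1 = 2*9 + 1
= 19

19


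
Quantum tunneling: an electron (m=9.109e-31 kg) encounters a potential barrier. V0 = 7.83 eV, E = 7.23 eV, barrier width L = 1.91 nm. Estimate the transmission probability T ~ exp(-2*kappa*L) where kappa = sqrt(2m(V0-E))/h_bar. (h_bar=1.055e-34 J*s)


V0 - E = 0.6 eV = 9.6120e-20 J
kappa = sqrt(2 * m * (V0-E)) / h_bar
= sqrt(2 * 9.109e-31 * 9.6120e-20) / 1.055e-34
= 3.9665e+09 /m
2*kappa*L = 2 * 3.9665e+09 * 1.91e-9
= 15.1519
T = exp(-15.1519) = 2.627833e-07

2.627833e-07


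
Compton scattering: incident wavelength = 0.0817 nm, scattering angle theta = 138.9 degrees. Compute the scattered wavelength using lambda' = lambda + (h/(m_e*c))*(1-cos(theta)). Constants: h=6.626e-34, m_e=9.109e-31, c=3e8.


Compton wavelength: h/(m_e*c) = 2.4247e-12 m
d_lambda = 2.4247e-12 * (1 - cos(138.9 deg))
= 2.4247e-12 * 1.753563
= 4.2519e-12 m = 0.004252 nm
lambda' = 0.0817 + 0.004252
= 0.085952 nm

0.085952


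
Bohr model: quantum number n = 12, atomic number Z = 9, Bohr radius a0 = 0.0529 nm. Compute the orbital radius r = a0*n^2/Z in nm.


r = a0 * n^2 / Z
= 0.0529 * 12^2 / 9
= 0.0529 * 144 / 9
= 0.8464 nm

0.8464


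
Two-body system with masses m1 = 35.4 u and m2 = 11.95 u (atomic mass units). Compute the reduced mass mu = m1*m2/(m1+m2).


mu = m1 * m2 / (m1 + m2)
= 35.4 * 11.95 / (35.4 + 11.95)
= 423.03 / 47.35
= 8.9341 u

8.9341


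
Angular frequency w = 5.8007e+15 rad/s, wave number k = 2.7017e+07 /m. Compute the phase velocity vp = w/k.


vp = w / k
= 5.8007e+15 / 2.7017e+07
= 2.1471e+08 m/s

2.1471e+08


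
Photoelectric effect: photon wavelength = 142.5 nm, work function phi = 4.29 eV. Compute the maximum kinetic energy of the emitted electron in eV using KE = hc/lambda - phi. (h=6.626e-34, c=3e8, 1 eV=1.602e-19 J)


E_photon = hc / lambda
= (6.626e-34)(3e8) / (142.5e-9)
= 1.3949e-18 J
= 8.7075 eV
KE = E_photon - phi
= 8.7075 - 4.29
= 4.4175 eV

4.4175


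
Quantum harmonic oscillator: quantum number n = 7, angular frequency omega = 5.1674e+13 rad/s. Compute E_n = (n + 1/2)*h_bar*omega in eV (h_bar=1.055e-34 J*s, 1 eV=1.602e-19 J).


E = (n + 1/2) * h_bar * omega
= (7 + 0.5) * 1.055e-34 * 5.1674e+13
= 7.5 * 5.4516e-21
= 4.0887e-20 J
= 0.2552 eV

0.2552


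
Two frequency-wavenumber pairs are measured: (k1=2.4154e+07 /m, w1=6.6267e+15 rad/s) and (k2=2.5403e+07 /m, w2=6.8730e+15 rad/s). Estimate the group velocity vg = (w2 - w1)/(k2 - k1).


vg = (w2 - w1) / (k2 - k1)
= (6.8730e+15 - 6.6267e+15) / (2.5403e+07 - 2.4154e+07)
= 2.4630e+14 / 1.2490e+06
= 1.9720e+08 m/s

1.9720e+08


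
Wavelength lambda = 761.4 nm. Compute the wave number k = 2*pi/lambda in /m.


k = 2 * pi / lambda
= 6.2832 / (761.4e-9)
= 6.2832 / 7.6140e-07
= 8.2521e+06 /m

8.2521e+06


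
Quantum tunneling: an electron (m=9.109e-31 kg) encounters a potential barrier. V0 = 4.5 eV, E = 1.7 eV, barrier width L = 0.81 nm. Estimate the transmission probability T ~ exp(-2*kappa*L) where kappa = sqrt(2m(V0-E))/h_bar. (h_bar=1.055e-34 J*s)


V0 - E = 2.8 eV = 4.4856e-19 J
kappa = sqrt(2 * m * (V0-E)) / h_bar
= sqrt(2 * 9.109e-31 * 4.4856e-19) / 1.055e-34
= 8.5686e+09 /m
2*kappa*L = 2 * 8.5686e+09 * 0.81e-9
= 13.8811
T = exp(-13.8811) = 9.365365e-07

9.365365e-07


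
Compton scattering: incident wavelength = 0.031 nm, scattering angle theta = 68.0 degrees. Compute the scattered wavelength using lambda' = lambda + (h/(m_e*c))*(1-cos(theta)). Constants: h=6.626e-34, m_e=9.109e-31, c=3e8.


Compton wavelength: h/(m_e*c) = 2.4247e-12 m
d_lambda = 2.4247e-12 * (1 - cos(68.0 deg))
= 2.4247e-12 * 0.625393
= 1.5164e-12 m = 0.001516 nm
lambda' = 0.031 + 0.001516
= 0.032516 nm

0.032516


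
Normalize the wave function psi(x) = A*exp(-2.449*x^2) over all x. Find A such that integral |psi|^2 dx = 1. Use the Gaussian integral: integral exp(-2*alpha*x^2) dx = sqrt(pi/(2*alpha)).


integral |psi|^2 dx = A^2 * sqrt(pi/(2*alpha)) = 1
A^2 = sqrt(2*alpha/pi)
= sqrt(2 * 2.449 / pi)
= 1.248632
A = sqrt(1.248632)
= 1.1174

1.1174


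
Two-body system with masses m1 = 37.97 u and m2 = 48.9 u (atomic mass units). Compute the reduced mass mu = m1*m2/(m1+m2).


mu = m1 * m2 / (m1 + m2)
= 37.97 * 48.9 / (37.97 + 48.9)
= 1856.733 / 86.87
= 21.3737 u

21.3737


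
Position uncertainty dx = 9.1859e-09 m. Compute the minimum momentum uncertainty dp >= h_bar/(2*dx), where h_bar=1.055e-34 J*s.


dp = h_bar / (2 * dx)
= 1.055e-34 / (2 * 9.1859e-09)
= 1.055e-34 / 1.8372e-08
= 5.7425e-27 kg*m/s

5.7425e-27


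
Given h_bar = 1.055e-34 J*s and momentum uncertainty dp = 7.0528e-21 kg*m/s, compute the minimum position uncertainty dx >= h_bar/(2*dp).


dx = h_bar / (2 * dp)
= 1.055e-34 / (2 * 7.0528e-21)
= 1.055e-34 / 1.4106e-20
= 7.4793e-15 m

7.4793e-15


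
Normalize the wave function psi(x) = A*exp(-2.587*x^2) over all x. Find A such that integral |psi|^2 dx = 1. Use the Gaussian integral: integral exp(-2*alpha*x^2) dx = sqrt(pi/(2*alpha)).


integral |psi|^2 dx = A^2 * sqrt(pi/(2*alpha)) = 1
A^2 = sqrt(2*alpha/pi)
= sqrt(2 * 2.587 / pi)
= 1.28333
A = sqrt(1.28333)
= 1.1328

1.1328


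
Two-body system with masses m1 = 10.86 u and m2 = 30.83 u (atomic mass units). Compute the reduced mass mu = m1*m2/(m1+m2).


mu = m1 * m2 / (m1 + m2)
= 10.86 * 30.83 / (10.86 + 30.83)
= 334.8138 / 41.69
= 8.031 u

8.031


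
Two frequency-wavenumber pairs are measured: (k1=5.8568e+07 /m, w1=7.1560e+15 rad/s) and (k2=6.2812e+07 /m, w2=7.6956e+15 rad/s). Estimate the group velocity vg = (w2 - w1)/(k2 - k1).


vg = (w2 - w1) / (k2 - k1)
= (7.6956e+15 - 7.1560e+15) / (6.2812e+07 - 5.8568e+07)
= 5.3960e+14 / 4.2440e+06
= 1.2714e+08 m/s

1.2714e+08


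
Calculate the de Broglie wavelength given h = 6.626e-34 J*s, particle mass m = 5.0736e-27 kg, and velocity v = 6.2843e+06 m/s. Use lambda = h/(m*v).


lambda = h / (m * v)
= 6.626e-34 / (5.0736e-27 * 6.2843e+06)
= 6.626e-34 / 3.1884e-20
= 2.0782e-14 m

2.0782e-14


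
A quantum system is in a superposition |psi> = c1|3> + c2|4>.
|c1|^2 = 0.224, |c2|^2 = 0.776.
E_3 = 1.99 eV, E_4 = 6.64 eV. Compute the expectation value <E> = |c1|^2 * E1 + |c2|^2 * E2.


<E> = |c1|^2 * E1 + |c2|^2 * E2
= 0.224 * 1.99 + 0.776 * 6.64
= 0.4458 + 5.1526
= 5.5984 eV

5.5984


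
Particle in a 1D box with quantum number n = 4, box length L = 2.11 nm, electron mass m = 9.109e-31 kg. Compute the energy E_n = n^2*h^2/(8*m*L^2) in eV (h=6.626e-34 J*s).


E = n^2 * h^2 / (8 * m * L^2)
= 4^2 * (6.626e-34)^2 / (8 * 9.109e-31 * (2.11e-9)^2)
= 16 * 4.3904e-67 / (8 * 9.109e-31 * 4.4521e-18)
= 2.1652e-19 J
= 1.3516 eV

1.3516


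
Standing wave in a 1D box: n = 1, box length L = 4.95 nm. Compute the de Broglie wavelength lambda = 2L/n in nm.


lambda = 2L / n
= 2 * 4.95 / 1
= 9.9 / 1
= 9.9 nm

9.9


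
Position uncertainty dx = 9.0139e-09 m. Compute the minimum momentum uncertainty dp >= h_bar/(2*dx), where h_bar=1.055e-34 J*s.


dp = h_bar / (2 * dx)
= 1.055e-34 / (2 * 9.0139e-09)
= 1.055e-34 / 1.8028e-08
= 5.8521e-27 kg*m/s

5.8521e-27


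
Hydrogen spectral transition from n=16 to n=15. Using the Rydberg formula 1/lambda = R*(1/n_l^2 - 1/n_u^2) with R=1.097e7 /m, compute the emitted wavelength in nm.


1/lambda = R * (1/n_l^2 - 1/n_u^2)
= 1.097e7 * (1/15^2 - 1/16^2)
= 1.097e7 * (0.004444 - 0.003906)
= 1.097e7 * 0.000538
= 5.9040e+03 /m
lambda = 1 / 5.9040e+03 = 169376.893 nm

169376.893


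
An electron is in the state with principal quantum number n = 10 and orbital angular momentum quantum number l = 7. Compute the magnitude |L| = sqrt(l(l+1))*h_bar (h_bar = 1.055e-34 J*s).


L = sqrt(l*(l+1)) * h_bar
= sqrt(7 * 8) * 1.055e-34
= sqrt(56) * 1.055e-34
= 7.4833 * 1.055e-34
= 7.8949e-34 J*s

7.8949e-34


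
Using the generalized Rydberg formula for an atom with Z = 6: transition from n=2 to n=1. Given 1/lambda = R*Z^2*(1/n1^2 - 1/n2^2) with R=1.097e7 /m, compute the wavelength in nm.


1/lambda = R * Z^2 * (1/n1^2 - 1/n2^2)
= 1.097e7 * 6^2 * (1/1^2 - 1/2^2)
= 1.097e7 * 36 * (1.0 - 0.25)
= 2.9619e+08 /m
lambda = 1 / 2.9619e+08
= 3.3762 nm

3.3762


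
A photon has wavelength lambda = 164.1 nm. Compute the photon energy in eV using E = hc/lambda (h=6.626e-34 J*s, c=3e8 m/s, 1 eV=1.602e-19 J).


E = hc / lambda
= (6.626e-34)(3e8) / (164.1e-9)
= 1.9878e-25 / 1.6410e-07
= 1.2113e-18 J
Converting to eV: 1.2113e-18 / 1.602e-19
= 7.5614 eV

7.5614


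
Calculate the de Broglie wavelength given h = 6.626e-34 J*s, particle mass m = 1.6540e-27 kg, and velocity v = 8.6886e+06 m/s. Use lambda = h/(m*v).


lambda = h / (m * v)
= 6.626e-34 / (1.6540e-27 * 8.6886e+06)
= 6.626e-34 / 1.4371e-20
= 4.6107e-14 m

4.6107e-14


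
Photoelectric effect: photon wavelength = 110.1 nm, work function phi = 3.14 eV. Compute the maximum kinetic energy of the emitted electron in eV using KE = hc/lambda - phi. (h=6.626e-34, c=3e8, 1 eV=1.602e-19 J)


E_photon = hc / lambda
= (6.626e-34)(3e8) / (110.1e-9)
= 1.8054e-18 J
= 11.27 eV
KE = E_photon - phi
= 11.27 - 3.14
= 8.13 eV

8.13


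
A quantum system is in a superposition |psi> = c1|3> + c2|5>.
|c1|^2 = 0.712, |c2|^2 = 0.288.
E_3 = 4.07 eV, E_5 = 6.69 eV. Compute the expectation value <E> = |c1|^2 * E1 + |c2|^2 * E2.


<E> = |c1|^2 * E1 + |c2|^2 * E2
= 0.712 * 4.07 + 0.288 * 6.69
= 2.8978 + 1.9267
= 4.8246 eV

4.8246


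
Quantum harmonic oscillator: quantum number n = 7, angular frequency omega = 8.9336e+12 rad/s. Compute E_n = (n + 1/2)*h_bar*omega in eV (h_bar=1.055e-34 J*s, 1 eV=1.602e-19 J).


E = (n + 1/2) * h_bar * omega
= (7 + 0.5) * 1.055e-34 * 8.9336e+12
= 7.5 * 9.4249e-22
= 7.0687e-21 J
= 0.0441 eV

0.0441


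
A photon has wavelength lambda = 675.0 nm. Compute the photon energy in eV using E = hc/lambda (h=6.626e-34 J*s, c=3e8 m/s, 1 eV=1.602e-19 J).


E = hc / lambda
= (6.626e-34)(3e8) / (675.0e-9)
= 1.9878e-25 / 6.7500e-07
= 2.9449e-19 J
Converting to eV: 2.9449e-19 / 1.602e-19
= 1.8383 eV

1.8383


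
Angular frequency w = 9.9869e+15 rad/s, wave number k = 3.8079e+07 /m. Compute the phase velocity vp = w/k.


vp = w / k
= 9.9869e+15 / 3.8079e+07
= 2.6227e+08 m/s

2.6227e+08


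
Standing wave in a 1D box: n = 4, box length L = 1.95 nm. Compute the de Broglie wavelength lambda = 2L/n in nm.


lambda = 2L / n
= 2 * 1.95 / 4
= 3.9 / 4
= 0.975 nm

0.975


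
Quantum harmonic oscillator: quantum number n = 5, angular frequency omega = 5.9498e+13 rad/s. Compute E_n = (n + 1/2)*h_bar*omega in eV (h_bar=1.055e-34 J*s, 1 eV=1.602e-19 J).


E = (n + 1/2) * h_bar * omega
= (5 + 0.5) * 1.055e-34 * 5.9498e+13
= 5.5 * 6.2770e-21
= 3.4524e-20 J
= 0.2155 eV

0.2155


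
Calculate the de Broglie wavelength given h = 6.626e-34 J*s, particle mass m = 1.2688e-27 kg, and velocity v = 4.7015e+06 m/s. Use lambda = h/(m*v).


lambda = h / (m * v)
= 6.626e-34 / (1.2688e-27 * 4.7015e+06)
= 6.626e-34 / 5.9653e-21
= 1.1108e-13 m

1.1108e-13
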